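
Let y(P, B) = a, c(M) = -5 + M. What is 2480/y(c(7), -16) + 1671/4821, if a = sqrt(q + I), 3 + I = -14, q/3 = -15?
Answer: 557/1607 - 40*I*sqrt(62) ≈ 0.34661 - 314.96*I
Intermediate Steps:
q = -45 (q = 3*(-15) = -45)
I = -17 (I = -3 - 14 = -17)
a = I*sqrt(62) (a = sqrt(-45 - 17) = sqrt(-62) = I*sqrt(62) ≈ 7.874*I)
y(P, B) = I*sqrt(62)
2480/y(c(7), -16) + 1671/4821 = 2480/((I*sqrt(62))) + 1671/4821 = 2480*(-I*sqrt(62)/62) + 1671*(1/4821) = -40*I*sqrt(62) + 557/1607 = 557/1607 - 40*I*sqrt(62)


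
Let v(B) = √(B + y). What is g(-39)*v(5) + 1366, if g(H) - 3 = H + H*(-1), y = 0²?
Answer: 1366 + 3*√5 ≈ 1372.7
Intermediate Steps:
y = 0
g(H) = 3 (g(H) = 3 + (H + H*(-1)) = 3 + (H - H) = 3 + 0 = 3)
v(B) = √B (v(B) = √(B + 0) = √B)
g(-39)*v(5) + 1366 = 3*√5 + 1366 = 1366 + 3*√5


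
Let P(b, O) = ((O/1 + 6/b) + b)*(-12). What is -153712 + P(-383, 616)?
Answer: -59942492/383 ≈ -1.5651e+5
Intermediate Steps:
P(b, O) = -72/b - 12*O - 12*b (P(b, O) = ((O*1 + 6/b) + b)*(-12) = ((O + 6/b) + b)*(-12) = (O + b + 6/b)*(-12) = -72/b - 12*O - 12*b)
-153712 + P(-383, 616) = -153712 + 12*(-6 - 1*(-383)*(616 - 383))/(-383) = -153712 + 12*(-1/383)*(-6 - 1*(-383)*233) = -153712 + 12*(-1/383)*(-6 + 89239) = -153712 + 12*(-1/383)*89233 = -153712 - 1070796/383 = -59942492/383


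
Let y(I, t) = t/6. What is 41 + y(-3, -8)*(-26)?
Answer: 227/3 ≈ 75.667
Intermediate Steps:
y(I, t) = t/6 (y(I, t) = t*(1/6) = t/6)
41 + y(-3, -8)*(-26) = 41 + ((1/6)*(-8))*(-26) = 41 - 4/3*(-26) = 41 + 104/3 = 227/3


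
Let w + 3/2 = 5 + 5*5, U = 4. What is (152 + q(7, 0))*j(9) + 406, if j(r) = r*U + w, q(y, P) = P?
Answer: 10210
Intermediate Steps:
w = 57/2 (w = -3/2 + (5 + 5*5) = -3/2 + (5 + 25) = -3/2 + 30 = 57/2 ≈ 28.500)
j(r) = 57/2 + 4*r (j(r) = r*4 + 57/2 = 4*r + 57/2 = 57/2 + 4*r)
(152 + q(7, 0))*j(9) + 406 = (152 + 0)*(57/2 + 4*9) + 406 = 152*(57/2 + 36) + 406 = 152*(129/2) + 406 = 9804 + 406 = 10210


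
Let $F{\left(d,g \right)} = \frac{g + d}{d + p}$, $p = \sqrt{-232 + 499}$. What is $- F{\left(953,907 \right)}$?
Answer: $- \frac{886290}{453971} + \frac{930 \sqrt{267}}{453971} \approx -1.9188$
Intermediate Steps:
$p = \sqrt{267} \approx 16.34$
$F{\left(d,g \right)} = \frac{d + g}{d + \sqrt{267}}$ ($F{\left(d,g \right)} = \frac{g + d}{d + \sqrt{267}} = \frac{d + g}{d + \sqrt{267}}$)
$- F{\left(953,907 \right)} = - \frac{953 + 907}{953 + \sqrt{267}} = - \frac{1860}{953 + \sqrt{267}}$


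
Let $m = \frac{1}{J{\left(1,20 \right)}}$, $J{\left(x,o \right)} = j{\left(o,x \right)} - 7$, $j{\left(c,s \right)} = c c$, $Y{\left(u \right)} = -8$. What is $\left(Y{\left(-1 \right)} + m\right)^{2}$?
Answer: $\frac{9878449}{154449} \approx 63.959$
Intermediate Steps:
$j{\left(c,s \right)} = c^{2}$
$J{\left(x,o \right)} = -7 + o^{2}$ ($J{\left(x,o \right)} = o^{2} - 7 = -7 + o^{2}$)
$m = \frac{1}{393}$ ($m = \frac{1}{-7 + 20^{2}} = \frac{1}{-7 + 400} = \frac{1}{393} \approx 0.0025445$)
$\left(Y{\left(-1 \right)} + m\right)^{2} = \left(-8 + \frac{1}{393}\right)^{2} = \left(- \frac{3143}{393}\right)^{2} = \frac{9878449}{154449}$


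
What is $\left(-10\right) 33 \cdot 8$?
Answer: $-2640$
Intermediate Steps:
$\left(-10\right) 33 \cdot 8 = \left(-330\right) 8 = -2640$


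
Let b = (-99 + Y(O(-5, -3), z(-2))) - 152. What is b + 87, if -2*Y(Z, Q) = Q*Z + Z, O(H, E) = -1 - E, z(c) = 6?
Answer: -171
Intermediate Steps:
Y(Z, Q) = -Z/2 - Q*Z/2 (Y(Z, Q) = -(Q*Z + Z)/2 = -(Z + Q*Z)/2 = -Z/2 - Q*Z/2)
b = -258 (b = (-99 - (-1 - 1*(-3))*(1 + 6)/2) - 152 = (-99 - 1/2*(-1 + 3)*7) - 152 = (-99 - 1/2*2*7) - 152 = (-99 - 7) - 152 = -106 - 152 = -258)
b + 87 = -258 + 87 = -171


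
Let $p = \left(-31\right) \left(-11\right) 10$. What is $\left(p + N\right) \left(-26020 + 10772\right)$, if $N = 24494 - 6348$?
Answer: $-328685888$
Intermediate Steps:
$N = 18146$ ($N = 24494 - 6348 = 18146$)
$p = 3410$ ($p = 341 \cdot 10 = 3410$)
$\left(p + N\right) \left(-26020 + 10772\right) = \left(3410 + 18146\right) \left(-26020 + 10772\right) = 21556 \left(-15248\right) = -328685888$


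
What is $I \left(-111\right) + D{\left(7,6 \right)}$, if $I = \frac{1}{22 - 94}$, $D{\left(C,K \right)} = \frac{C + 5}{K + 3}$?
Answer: $\frac{23}{8} \approx 2.875$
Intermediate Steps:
$D{\left(C,K \right)} = \frac{5 + C}{3 + K}$
$I = - \frac{1}{72}$ ($I = \frac{1}{-72} = - \frac{1}{72} \approx -0.013889$)
$I \left(-111\right) + D{\left(7,6 \right)} = \left(- \frac{1}{72}\right) \left(-111\right) + \frac{5 + 7}{3 + 6} = \frac{37}{24} + \frac{1}{9} \cdot 12 = \frac{37}{24} + \frac{4}{3} = \frac{23}{8}$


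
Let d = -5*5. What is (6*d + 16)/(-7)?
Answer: 134/7 ≈ 19.143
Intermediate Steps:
d = -25
(6*d + 16)/(-7) = (6*(-25) + 16)/(-7) = (-150 + 16)*(-⅐) = -134*(-⅐) = 134/7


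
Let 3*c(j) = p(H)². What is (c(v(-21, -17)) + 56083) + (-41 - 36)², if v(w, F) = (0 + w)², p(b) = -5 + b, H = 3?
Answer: 186040/3 ≈ 62013.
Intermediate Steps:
v(w, F) = w²
c(j) = 4/3 (c(j) = (-5 + 3)²/3 = (⅓)*(-2)² = (⅓)*4 = 4/3)
(c(v(-21, -17)) + 56083) + (-41 - 36)² = (4/3 + 56083) + (-41 - 36)² = 168253/3 + (-77)² = 168253/3 + 5929 = 186040/3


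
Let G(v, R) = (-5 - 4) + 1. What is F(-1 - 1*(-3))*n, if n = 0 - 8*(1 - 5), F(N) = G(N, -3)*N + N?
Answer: -448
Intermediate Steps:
G(v, R) = -8 (G(v, R) = -9 + 1 = -8)
F(N) = -7*N (F(N) = -8*N + N = -7*N)
n = 32 (n = 0 - 8*(-4) = 0 - 2*(-16) = 0 + 32 = 32)
F(-1 - 1*(-3))*n = -7*(-1 - 1*(-3))*32 = -7*(-1 + 3)*32 = -7*2*32 = -14*32 = -448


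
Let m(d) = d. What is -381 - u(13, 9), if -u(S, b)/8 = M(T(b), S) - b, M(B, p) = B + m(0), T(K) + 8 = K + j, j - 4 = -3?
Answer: -437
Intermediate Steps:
j = 1 (j = 4 - 3 = 1)
T(K) = -7 + K (T(K) = -8 + (K + 1) = -8 + (1 + K) = -7 + K)
M(B, p) = B (M(B, p) = B + 0 = B)
u(S, b) = 56 (u(S, b) = -8*((-7 + b) - b) = -8*(-7) = 56)
-381 - u(13, 9) = -381 - 1*56 = -381 - 56 = -437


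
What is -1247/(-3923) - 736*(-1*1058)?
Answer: 3054794271/3923 ≈ 7.7869e+5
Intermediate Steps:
-1247/(-3923) - 736*(-1*1058) = -1247*(-1/3923) - 736/(1/(-1058)) = 1247/3923 - 736/(-1/1058) = 1247/3923 - 736*(-1058) = 1247/3923 + 778688 = 3054794271/3923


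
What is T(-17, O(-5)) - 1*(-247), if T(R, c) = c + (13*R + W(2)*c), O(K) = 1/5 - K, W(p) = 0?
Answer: 156/5 ≈ 31.200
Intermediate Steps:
O(K) = ⅕ - K (O(K) = 1*(⅕) - K = ⅕ - K)
T(R, c) = c + 13*R (T(R, c) = c + (13*R + 0*c) = c + (13*R + 0) = c + 13*R)
T(-17, O(-5)) - 1*(-247) = ((⅕ - 1*(-5)) + 13*(-17)) - 1*(-247) = ((⅕ + 5) - 221) + 247 = (26/5 - 221) + 247 = -1079/5 + 247 = 156/5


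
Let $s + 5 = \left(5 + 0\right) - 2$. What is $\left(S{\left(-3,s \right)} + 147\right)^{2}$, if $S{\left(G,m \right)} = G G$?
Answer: $24336$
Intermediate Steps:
$s = -2$ ($s = -5 + \left(\left(5 + 0\right) - 2\right) = -5 + \left(5 - 2\right) = -5 + 3 = -2$)
$S{\left(G,m \right)} = G^{2}$
$\left(S{\left(-3,s \right)} + 147\right)^{2} = \left(\left(-3\right)^{2} + 147\right)^{2} = \left(9 + 147\right)^{2} = 156^{2} = 24336$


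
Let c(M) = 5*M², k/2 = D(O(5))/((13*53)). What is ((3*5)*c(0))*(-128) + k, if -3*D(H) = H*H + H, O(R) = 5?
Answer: -20/689 ≈ -0.029028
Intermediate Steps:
D(H) = -H/3 - H²/3 (D(H) = -(H*H + H)/3 = -(H² + H)/3 = -(H + H²)/3 = -H/3 - H²/3)
k = -20/689 (k = 2*((-⅓*5*(1 + 5))/((13*53))) = 2*(-⅓*5*6/689) = 2*(-10*1/689) = 2*(-10/689) = -20/689 ≈ -0.029028)
((3*5)*c(0))*(-128) + k = ((3*5)*(5*0²))*(-128) - 20/689 = (15*(5*0))*(-128) - 20/689 = (15*0)*(-128) - 20/689 = 0*(-128) - 20/689 = 0 - 20/689 = -20/689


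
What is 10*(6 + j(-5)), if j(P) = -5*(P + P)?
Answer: 560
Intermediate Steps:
j(P) = -10*P
10*(6 + j(-5)) = 10*(6 - 10*(-5)) = 10*(6 + 50) = 10*56 = 560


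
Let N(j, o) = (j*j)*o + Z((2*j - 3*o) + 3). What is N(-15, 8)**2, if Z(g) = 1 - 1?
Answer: 3240000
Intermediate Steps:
Z(g) = 0
N(j, o) = o*j**2 (N(j, o) = (j*j)*o + 0 = j**2*o + 0 = o*j**2 + 0 = o*j**2)
N(-15, 8)**2 = (8*(-15)**2)**2 = (8*225)**2 = 1800**2 = 3240000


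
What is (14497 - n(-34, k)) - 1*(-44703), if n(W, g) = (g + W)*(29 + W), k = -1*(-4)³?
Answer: 59350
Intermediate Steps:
k = 64 (k = -1*(-64) = 64)
n(W, g) = (29 + W)*(W + g) (n(W, g) = (W + g)*(29 + W) = (29 + W)*(W + g))
(14497 - n(-34, k)) - 1*(-44703) = (14497 - ((-34)² + 29*(-34) + 29*64 - 34*64)) - 1*(-44703) = (14497 - (1156 - 986 + 1856 - 2176)) + 44703 = (14497 - 1*(-150)) + 44703 = (14497 + 150) + 44703 = 14647 + 44703 = 59350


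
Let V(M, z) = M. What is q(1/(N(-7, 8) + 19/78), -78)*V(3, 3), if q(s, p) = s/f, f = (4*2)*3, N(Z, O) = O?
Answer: 39/2572 ≈ 0.015163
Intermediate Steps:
f = 24 (f = 8*3 = 24)
q(s, p) = s/24
q(1/(N(-7, 8) + 19/78), -78)*V(3, 3) = (1/(24*(8 + 19/78)))*3 = (1/(24*(643/78)))*3 = ((1/24)*(78/643))*3 = (13/2572)*3 = 39/2572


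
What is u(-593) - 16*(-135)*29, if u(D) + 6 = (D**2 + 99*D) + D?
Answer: 354983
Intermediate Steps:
u(D) = -6 + D**2 + 100*D (u(D) = -6 + ((D**2 + 99*D) + D) = -6 + (D**2 + 100*D) = -6 + D**2 + 100*D)
u(-593) - 16*(-135)*29 = (-6 + (-593)**2 + 100*(-593)) - 16*(-135)*29 = (-6 + 351649 - 59300) + 2160*29 = 292343 + 62640 = 354983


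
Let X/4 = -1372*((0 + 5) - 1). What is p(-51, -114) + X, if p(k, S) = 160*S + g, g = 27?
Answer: -40165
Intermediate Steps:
p(k, S) = 27 + 160*S (p(k, S) = 160*S + 27 = 27 + 160*S)
X = -21952 (X = 4*(-1372*((0 + 5) - 1)) = 4*(-1372*(5 - 1)) = 4*(-1372*4) = 4*(-5488) = -21952)
p(-51, -114) + X = (27 + 160*(-114)) - 21952 = (27 - 18240) - 21952 = -18213 - 21952 = -40165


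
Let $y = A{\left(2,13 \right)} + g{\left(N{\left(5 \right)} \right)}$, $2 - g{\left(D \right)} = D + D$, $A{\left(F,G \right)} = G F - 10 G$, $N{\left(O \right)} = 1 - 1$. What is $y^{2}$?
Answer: $10404$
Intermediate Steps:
$N{\left(O \right)} = 0$ ($N{\left(O \right)} = 1 - 1 = 0$)
$A{\left(F,G \right)} = - 10 G + F G$ ($A{\left(F,G \right)} = F G - 10 G = - 10 G + F G$)
$g{\left(D \right)} = 2 - 2 D$ ($g{\left(D \right)} = 2 - \left(D + D\right) = 2 - 2 D$)
$y = -102$ ($y = 13 \left(-10 + 2\right) + \left(2 - 0\right) = 13 \left(-8\right) + \left(2 + 0\right) = -104 + 2 = -102$)
$y^{2} = \left(-102\right)^{2} = 10404$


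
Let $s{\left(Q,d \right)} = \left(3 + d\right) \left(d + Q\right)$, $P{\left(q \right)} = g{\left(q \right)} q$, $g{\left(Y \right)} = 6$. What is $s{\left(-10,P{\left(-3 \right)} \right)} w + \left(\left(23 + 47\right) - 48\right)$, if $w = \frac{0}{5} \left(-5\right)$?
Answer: $22$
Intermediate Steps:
$P{\left(q \right)} = 6 q$
$s{\left(Q,d \right)} = \left(3 + d\right) \left(Q + d\right)$
$w = 0$ ($w = 0 \cdot \frac{1}{5} \left(-5\right) = 0 \left(-5\right) = 0$)
$s{\left(-10,P{\left(-3 \right)} \right)} w + \left(\left(23 + 47\right) - 48\right) = \left(\left(6 \left(-3\right)\right)^{2} + 3 \left(-10\right) + 3 \cdot 6 \left(-3\right) - 10 \cdot 6 \left(-3\right)\right) 0 + \left(\left(23 + 47\right) - 48\right) = \left(\left(-18\right)^{2} - 30 + 3 \left(-18\right) - -180\right) 0 + \left(70 - 48\right) = \left(324 - 30 - 54 + 180\right) 0 + 22 = 420 \cdot 0 + 22 = 0 + 22 = 22$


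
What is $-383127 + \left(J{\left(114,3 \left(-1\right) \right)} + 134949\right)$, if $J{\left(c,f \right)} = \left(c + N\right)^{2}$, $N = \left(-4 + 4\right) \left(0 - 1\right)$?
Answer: $-235182$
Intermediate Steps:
$N = 0$ ($N = 0 \left(-1\right) = 0$)
$J{\left(c,f \right)} = c^{2}$ ($J{\left(c,f \right)} = \left(c + 0\right)^{2} = c^{2}$)
$-383127 + \left(J{\left(114,3 \left(-1\right) \right)} + 134949\right) = -383127 + \left(114^{2} + 134949\right) = -383127 + \left(12996 + 134949\right) = -383127 + 147945 = -235182$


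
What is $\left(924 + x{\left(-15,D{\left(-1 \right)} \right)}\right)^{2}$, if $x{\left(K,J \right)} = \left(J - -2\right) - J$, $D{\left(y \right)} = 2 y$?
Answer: $857476$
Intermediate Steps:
$x{\left(K,J \right)} = 2$ ($x{\left(K,J \right)} = \left(J + 2\right) - J = \left(2 + J\right) - J = 2$)
$\left(924 + x{\left(-15,D{\left(-1 \right)} \right)}\right)^{2} = \left(924 + 2\right)^{2} = 926^{2} = 857476$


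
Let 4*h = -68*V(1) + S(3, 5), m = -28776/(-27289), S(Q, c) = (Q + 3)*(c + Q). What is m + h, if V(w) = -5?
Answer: 2675809/27289 ≈ 98.054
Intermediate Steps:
S(Q, c) = (3 + Q)*(Q + c)
m = 28776/27289 (m = -28776*(-1/27289) = 28776/27289 ≈ 1.0545)
h = 97 (h = (-68*(-5) + (3**2 + 3*3 + 3*5 + 3*5))/4 = (340 + (9 + 9 + 15 + 15))/4 = (340 + 48)/4 = (1/4)*388 = 97)
m + h = 28776/27289 + 97 = 2675809/27289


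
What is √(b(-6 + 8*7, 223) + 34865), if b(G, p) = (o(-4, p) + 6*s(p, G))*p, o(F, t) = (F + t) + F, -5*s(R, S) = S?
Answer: √69430 ≈ 263.50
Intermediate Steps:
s(R, S) = -S/5
o(F, t) = t + 2*F
b(G, p) = p*(-8 + p - 6*G/5) (b(G, p) = ((p + 2*(-4)) + 6*(-G/5))*p = ((p - 8) - 6*G/5)*p = ((-8 + p) - 6*G/5)*p = (-8 + p - 6*G/5)*p = p*(-8 + p - 6*G/5))
√(b(-6 + 8*7, 223) + 34865) = √((⅕)*223*(-40 - 6*(-6 + 8*7) + 5*223) + 34865) = √((⅕)*223*(-40 - 6*(-6 + 56) + 1115) + 34865) = √((⅕)*223*(-40 - 6*50 + 1115) + 34865) = √((⅕)*223*(-40 - 300 + 1115) + 34865) = √((⅕)*223*775 + 34865) = √(34565 + 34865) = √69430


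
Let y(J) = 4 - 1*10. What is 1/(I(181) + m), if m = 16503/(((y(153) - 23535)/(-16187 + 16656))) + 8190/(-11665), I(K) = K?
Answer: -2615293/388334976 ≈ -0.0067346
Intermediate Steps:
y(J) = -6 (y(J) = 4 - 10 = -6)
m = -861703009/2615293 (m = 16503/(((-6 - 23535)/(-16187 + 16656))) + 8190/(-11665) = 16503/((-23541/469)) + 8190*(-1/11665) = 16503/((-23541*1/469)) - 1638/2333 = 16503/(-3363/67) - 1638/2333 = 16503*(-67/3363) - 1638/2333 = -368567/1121 - 1638/2333 = -861703009/2615293 ≈ -329.49)
1/(I(181) + m) = 1/(181 - 861703009/2615293) = 1/(-388334976/2615293) = -2615293/388334976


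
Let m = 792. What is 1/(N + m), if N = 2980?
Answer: 1/3772 ≈ 0.00026511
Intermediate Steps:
1/(N + m) = 1/(2980 + 792) = 1/3772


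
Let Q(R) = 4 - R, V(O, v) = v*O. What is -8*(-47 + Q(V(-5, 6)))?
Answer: 104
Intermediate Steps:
V(O, v) = O*v
-8*(-47 + Q(V(-5, 6))) = -8*(-47 + (4 - (-5)*6)) = -8*(-47 + (4 - 1*(-30))) = -8*(-47 + (4 + 30)) = -8*(-47 + 34) = -8*(-13) = 104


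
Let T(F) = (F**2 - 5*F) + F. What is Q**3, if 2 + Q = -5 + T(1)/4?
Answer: -29791/64 ≈ -465.48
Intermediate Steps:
T(F) = F**2 - 4*F
Q = -31/4 (Q = -2 + (-5 + (1*(-4 + 1))/4) = -2 + (-5 + (1*(-3))*(1/4)) = -2 + (-5 - 3*1/4) = -2 + (-5 - 3/4) = -2 - 23/4 = -31/4 ≈ -7.7500)
Q**3 = (-31/4)**3 = -29791/64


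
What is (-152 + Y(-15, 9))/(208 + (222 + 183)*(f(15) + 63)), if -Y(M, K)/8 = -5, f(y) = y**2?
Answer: -7/7303 ≈ -0.00095851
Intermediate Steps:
Y(M, K) = 40 (Y(M, K) = -8*(-5) = 40)
(-152 + Y(-15, 9))/(208 + (222 + 183)*(f(15) + 63)) = (-152 + 40)/(208 + (222 + 183)*(15**2 + 63)) = -112/(208 + 405*(225 + 63)) = -112/(208 + 405*288) = -112/(208 + 116640) = -112/116848 = -112*1/116848 = -7/7303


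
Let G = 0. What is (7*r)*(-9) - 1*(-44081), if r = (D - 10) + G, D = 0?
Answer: 44711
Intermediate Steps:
r = -10 (r = (0 - 10) + 0 = -10 + 0 = -10)
(7*r)*(-9) - 1*(-44081) = (7*(-10))*(-9) - 1*(-44081) = -70*(-9) + 44081 = 630 + 44081 = 44711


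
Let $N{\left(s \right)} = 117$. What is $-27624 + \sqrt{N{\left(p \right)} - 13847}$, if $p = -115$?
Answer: $-27624 + i \sqrt{13730} \approx -27624.0 + 117.18 i$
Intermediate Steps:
$-27624 + \sqrt{N{\left(p \right)} - 13847} = -27624 + \sqrt{117 - 13847} = -27624 + \sqrt{-13730} = -27624 + i \sqrt{13730}$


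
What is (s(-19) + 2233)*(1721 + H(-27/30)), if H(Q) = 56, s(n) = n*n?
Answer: 4609538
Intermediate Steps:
s(n) = n²
(s(-19) + 2233)*(1721 + H(-27/30)) = ((-19)² + 2233)*(1721 + 56) = (361 + 2233)*1777 = 2594*1777 = 4609538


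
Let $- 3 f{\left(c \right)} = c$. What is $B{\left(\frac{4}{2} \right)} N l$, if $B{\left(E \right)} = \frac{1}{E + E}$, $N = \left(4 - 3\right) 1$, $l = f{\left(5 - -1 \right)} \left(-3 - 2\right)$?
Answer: $\frac{5}{2} \approx 2.5$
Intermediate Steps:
$f{\left(c \right)} = - \frac{c}{3}$
$l = 10$ ($l = - \frac{5 - -1}{3} \left(-3 - 2\right) = - \frac{5 + 1}{3} \left(-5\right) = \left(- \frac{1}{3}\right) 6 \left(-5\right) = \left(-2\right) \left(-5\right) = 10$)
$N = 1$ ($N = 1 \cdot 1 = 1$)
$B{\left(E \right)} = \frac{1}{2 E}$
$B{\left(\frac{4}{2} \right)} N l = \frac{1}{2 \cdot \frac{4}{2}} \cdot 1 \cdot 10 = \frac{1}{2 \cdot 4 \cdot \frac{1}{2}} \cdot 1 \cdot 10 = \frac{1}{2 \cdot 2} \cdot 1 \cdot 10 = \frac{1}{2} \cdot \frac{1}{2} \cdot 1 \cdot 10 = \frac{1}{4} \cdot 1 \cdot 10 = \frac{1}{4} \cdot 10 = \frac{5}{2}$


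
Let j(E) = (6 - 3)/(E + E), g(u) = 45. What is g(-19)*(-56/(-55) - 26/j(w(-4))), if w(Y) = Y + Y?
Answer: 69144/11 ≈ 6285.8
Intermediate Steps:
w(Y) = 2*Y
j(E) = 3/(2*E) (j(E) = 3/((2*E)) = 3*(1/(2*E)) = 3/(2*E))
g(-19)*(-56/(-55) - 26/j(w(-4))) = 45*(-56/(-55) - 26/(3/(2*((2*(-4)))))) = 45*(-56*(-1/55) - 26/((3/2)/(-8))) = 45*(56/55 - 26/((3/2)*(-1/8))) = 45*(56/55 - 26/(-3/16)) = 45*(56/55 - 26*(-16/3)) = 45*(56/55 + 416/3) = 45*(23048/165) = 69144/11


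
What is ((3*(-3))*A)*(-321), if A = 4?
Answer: 11556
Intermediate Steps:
((3*(-3))*A)*(-321) = ((3*(-3))*4)*(-321) = -9*4*(-321) = -36*(-321) = 11556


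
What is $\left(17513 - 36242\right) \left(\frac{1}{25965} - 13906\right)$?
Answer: $\frac{751385190409}{2885} \approx 2.6045 \cdot 10^{8}$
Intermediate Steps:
$\left(17513 - 36242\right) \left(\frac{1}{25965} - 13906\right) = - 18729 \left(\frac{1}{25965} - 13906\right) = \left(-18729\right) \left(- \frac{361069289}{25965}\right) = \frac{751385190409}{2885}$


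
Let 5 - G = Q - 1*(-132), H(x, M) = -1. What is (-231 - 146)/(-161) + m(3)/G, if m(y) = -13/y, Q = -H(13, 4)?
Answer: 146861/61824 ≈ 2.3755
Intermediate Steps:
Q = 1 (Q = -1*(-1) = 1)
G = -128 (G = 5 - (1 - 1*(-132)) = 5 - (1 + 132) = 5 - 1*133 = 5 - 133 = -128)
(-231 - 146)/(-161) + m(3)/G = (-231 - 146)/(-161) - 13/3/(-128) = -377*(-1/161) - 13*⅓*(-1/128) = 377/161 - 13/3*(-1/128) = 377/161 + 13/384 = 146861/61824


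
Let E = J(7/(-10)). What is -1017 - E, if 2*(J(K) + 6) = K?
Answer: -20213/20 ≈ -1010.7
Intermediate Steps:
J(K) = -6 + K/2
E = -127/20 (E = -6 + (7/(-10))/2 = -6 + (7*(-⅒))/2 = -6 + (½)*(-7/10) = -6 - 7/20 = -127/20 ≈ -6.3500)
-1017 - E = -1017 - 1*(-127/20) = -1017 + 127/20 = -20213/20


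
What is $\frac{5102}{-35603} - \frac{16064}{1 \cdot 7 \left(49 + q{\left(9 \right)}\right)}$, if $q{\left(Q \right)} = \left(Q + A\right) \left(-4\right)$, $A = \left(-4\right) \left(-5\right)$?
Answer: $\frac{569533754}{16697807} \approx 34.108$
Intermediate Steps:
$A = 20$
$q{\left(Q \right)} = -80 - 4 Q$ ($q{\left(Q \right)} = \left(Q + 20\right) \left(-4\right) = \left(20 + Q\right) \left(-4\right) = -80 - 4 Q$)
$\frac{5102}{-35603} - \frac{16064}{1 \cdot 7 \left(49 + q{\left(9 \right)}\right)} = \frac{5102}{-35603} - \frac{16064}{1 \cdot 7 \left(49 - 116\right)} = 5102 \left(- \frac{1}{35603}\right) - \frac{16064}{7 \left(49 - 116\right)} = - \frac{5102}{35603} - \frac{16064}{7 \left(49 - 116\right)} = - \frac{5102}{35603} - \frac{16064}{7 \left(-67\right)} = - \frac{5102}{35603} - \frac{16064}{-469} = - \frac{5102}{35603} - - \frac{16064}{469} = - \frac{5102}{35603} + \frac{16064}{469} = \frac{569533754}{16697807}$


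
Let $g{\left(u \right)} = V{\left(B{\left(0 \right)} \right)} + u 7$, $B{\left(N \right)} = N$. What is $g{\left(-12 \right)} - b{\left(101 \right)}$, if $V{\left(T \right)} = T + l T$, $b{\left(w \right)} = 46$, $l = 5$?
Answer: $-130$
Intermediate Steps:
$V{\left(T \right)} = 6 T$ ($V{\left(T \right)} = T + 5 T = 6 T$)
$g{\left(u \right)} = 7 u$ ($g{\left(u \right)} = 6 \cdot 0 + u 7 = 0 + 7 u = 7 u$)
$g{\left(-12 \right)} - b{\left(101 \right)} = 7 \left(-12\right) - 46 = -84 - 46 = -130$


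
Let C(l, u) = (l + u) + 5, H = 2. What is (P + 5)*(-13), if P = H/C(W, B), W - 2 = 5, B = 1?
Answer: -67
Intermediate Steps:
W = 7 (W = 2 + 5 = 7)
C(l, u) = 5 + l + u
P = 2/13 (P = 2/(5 + 7 + 1) = 2/13 ≈ 0.15385)
(P + 5)*(-13) = (2/13 + 5)*(-13) = (67/13)*(-13) = -67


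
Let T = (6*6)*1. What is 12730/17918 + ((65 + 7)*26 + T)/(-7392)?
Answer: 2496359/5518744 ≈ 0.45234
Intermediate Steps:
T = 36 (T = 36*1 = 36)
12730/17918 + ((65 + 7)*26 + T)/(-7392) = 12730/17918 + ((65 + 7)*26 + 36)/(-7392) = 12730*(1/17918) + (72*26 + 36)*(-1/7392) = 6365/8959 + (1872 + 36)*(-1/7392) = 6365/8959 + 1908*(-1/7392) = 6365/8959 - 159/616 = 2496359/5518744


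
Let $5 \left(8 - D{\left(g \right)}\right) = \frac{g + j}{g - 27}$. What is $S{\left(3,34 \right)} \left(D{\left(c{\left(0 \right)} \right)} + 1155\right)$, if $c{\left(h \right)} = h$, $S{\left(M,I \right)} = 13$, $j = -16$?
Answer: $\frac{2040857}{135} \approx 15117.0$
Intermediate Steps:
$D{\left(g \right)} = 8 - \frac{-16 + g}{5 \left(-27 + g\right)}$ ($D{\left(g \right)} = 8 - \frac{\left(g - 16\right) \frac{1}{g - 27}}{5} = 8 - \frac{\left(-16 + g\right) \frac{1}{-27 + g}}{5} = 8 - \frac{\frac{1}{-27 + g} \left(-16 + g\right)}{5} = 8 - \frac{-16 + g}{5 \left(-27 + g\right)}$)
$S{\left(3,34 \right)} \left(D{\left(c{\left(0 \right)} \right)} + 1155\right) = 13 \left(\frac{-1064 + 39 \cdot 0}{5 \left(-27 + 0\right)} + 1155\right) = 13 \left(\frac{-1064 + 0}{5 \left(-27\right)} + 1155\right) = 13 \left(\frac{1}{5} \left(- \frac{1}{27}\right) \left(-1064\right) + 1155\right) = 13 \left(\frac{1064}{135} + 1155\right) = 13 \cdot \frac{156989}{135} = \frac{2040857}{135}$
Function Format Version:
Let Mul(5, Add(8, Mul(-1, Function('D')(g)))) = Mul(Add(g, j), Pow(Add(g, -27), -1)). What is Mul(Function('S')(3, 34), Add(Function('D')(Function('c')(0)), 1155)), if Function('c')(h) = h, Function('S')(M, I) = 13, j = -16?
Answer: Rational(2040857, 135) ≈ 15117.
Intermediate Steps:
Function('D')(g) = Add(8, Mul(Rational(-1, 5), Pow(Add(-27, g), -1), Add(-16, g))) (Function('D')(g) = Add(8, Mul(Rational(-1, 5), Mul(Add(g, -16), Pow(Add(g, -27), -1)))) = Add(8, Mul(Rational(-1, 5), Mul(Add(-16, g), Pow(Add(-27, g), -1)))) = Add(8, Mul(Rational(-1, 5), Mul(Pow(Add(-27, g), -1), Add(-16, g)))) = Add(8, Mul(Rational(-1, 5), Pow(Add(-27, g), -1), Add(-16, g))))
Mul(Function('S')(3, 34), Add(Function('D')(Function('c')(0)), 1155)) = Mul(13, Add(Mul(Rational(1, 5), Pow(Add(-27, 0), -1), Add(-1064, Mul(39, 0))), 1155)) = Mul(13, Add(Mul(Rational(1, 5), Pow(-27, -1), Add(-1064, 0)), 1155)) = Mul(13, Add(Mul(Rational(1, 5), Rational(-1, 27), -1064), 1155)) = Mul(13, Add(Rational(1064, 135), 1155)) = Mul(13, Rational(156989, 135)) = Rational(2040857, 135)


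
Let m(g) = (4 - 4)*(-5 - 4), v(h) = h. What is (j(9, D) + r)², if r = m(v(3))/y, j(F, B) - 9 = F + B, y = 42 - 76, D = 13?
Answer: 961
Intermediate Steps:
m(g) = 0 (m(g) = 0*(-9) = 0)
y = -34
j(F, B) = 9 + B + F (j(F, B) = 9 + (F + B) = 9 + (B + F) = 9 + B + F)
r = 0 (r = 0/(-34) = 0*(-1/34) = 0)
(j(9, D) + r)² = ((9 + 13 + 9) + 0)² = (31 + 0)² = 31² = 961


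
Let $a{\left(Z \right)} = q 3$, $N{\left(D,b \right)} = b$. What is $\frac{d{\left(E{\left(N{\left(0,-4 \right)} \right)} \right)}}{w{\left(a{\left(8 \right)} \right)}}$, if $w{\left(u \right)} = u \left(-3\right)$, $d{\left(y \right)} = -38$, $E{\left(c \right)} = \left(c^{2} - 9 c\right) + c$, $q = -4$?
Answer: $- \frac{19}{18} \approx -1.0556$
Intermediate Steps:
$E{\left(c \right)} = c^{2} - 8 c$
$a{\left(Z \right)} = -12$ ($a{\left(Z \right)} = \left(-4\right) 3 = -12$)
$w{\left(u \right)} = - 3 u$
$\frac{d{\left(E{\left(N{\left(0,-4 \right)} \right)} \right)}}{w{\left(a{\left(8 \right)} \right)}} = - \frac{38}{\left(-3\right) \left(-12\right)} = - \frac{38}{36} = \left(-38\right) \frac{1}{36} = - \frac{19}{18}$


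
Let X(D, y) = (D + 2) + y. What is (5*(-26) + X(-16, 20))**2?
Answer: 15376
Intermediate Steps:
X(D, y) = 2 + D + y (X(D, y) = (2 + D) + y = 2 + D + y)
(5*(-26) + X(-16, 20))**2 = (5*(-26) + (2 - 16 + 20))**2 = (-130 + 6)**2 = (-124)**2 = 15376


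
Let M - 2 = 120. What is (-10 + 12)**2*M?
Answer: 488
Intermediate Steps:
M = 122 (M = 2 + 120 = 122)
(-10 + 12)**2*M = (-10 + 12)**2*122 = 2**2*122 = 4*122 = 488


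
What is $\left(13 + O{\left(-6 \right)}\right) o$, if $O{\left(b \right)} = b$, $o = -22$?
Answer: $-154$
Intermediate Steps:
$\left(13 + O{\left(-6 \right)}\right) o = \left(13 - 6\right) \left(-22\right) = 7 \left(-22\right) = -154$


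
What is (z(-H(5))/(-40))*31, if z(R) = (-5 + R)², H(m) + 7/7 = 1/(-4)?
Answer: -1395/128 ≈ -10.898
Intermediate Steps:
H(m) = -5/4 (H(m) = -1 + 1/(-4) = -1 + 1*(-¼) = -1 - ¼ = -5/4)
(z(-H(5))/(-40))*31 = ((-5 - 1*(-5/4))²/(-40))*31 = ((-5 + 5/4)²*(-1/40))*31 = ((-15/4)²*(-1/40))*31 = ((225/16)*(-1/40))*31 = -45/128*31 = -1395/128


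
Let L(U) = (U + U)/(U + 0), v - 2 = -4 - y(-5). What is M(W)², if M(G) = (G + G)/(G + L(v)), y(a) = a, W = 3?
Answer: 36/25 ≈ 1.4400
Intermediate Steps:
v = 3 (v = 2 + (-4 - 1*(-5)) = 2 + (-4 + 5) = 2 + 1 = 3)
L(U) = 2 (L(U) = (2*U)/U = 2)
M(G) = 2*G/(2 + G) (M(G) = (G + G)/(G + 2) = (2*G)/(2 + G) = 2*G/(2 + G))
M(W)² = (2*3/(2 + 3))² = (2*3/5)² = (2*3*(⅕))² = (6/5)² = 36/25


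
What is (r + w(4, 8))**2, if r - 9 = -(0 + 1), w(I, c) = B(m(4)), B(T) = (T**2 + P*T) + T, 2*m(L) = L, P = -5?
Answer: 16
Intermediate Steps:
m(L) = L/2
B(T) = T**2 - 4*T (B(T) = (T**2 - 5*T) + T = T**2 - 4*T)
w(I, c) = -4 (w(I, c) = ((1/2)*4)*(-4 + (1/2)*4) = 2*(-4 + 2) = 2*(-2) = -4)
r = 8 (r = 9 - (0 + 1) = 9 - 1*1 = 9 - 1 = 8)
(r + w(4, 8))**2 = (8 - 4)**2 = 4**2 = 16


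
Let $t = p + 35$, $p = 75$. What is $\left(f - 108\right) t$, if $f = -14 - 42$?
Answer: $-18040$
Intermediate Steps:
$f = -56$ ($f = -14 - 42 = -56$)
$t = 110$ ($t = 75 + 35 = 110$)
$\left(f - 108\right) t = \left(-56 - 108\right) 110 = \left(-164\right) 110 = -18040$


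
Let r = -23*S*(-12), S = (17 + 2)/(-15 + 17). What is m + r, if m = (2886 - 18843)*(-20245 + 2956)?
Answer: 275883195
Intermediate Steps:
S = 19/2 ≈ 9.5000
r = 2622 (r = -23*19/2*(-12) = -437/2*(-12) = 2622)
m = 275880573 (m = -15957*(-17289) = 275880573)
m + r = 275880573 + 2622 = 275883195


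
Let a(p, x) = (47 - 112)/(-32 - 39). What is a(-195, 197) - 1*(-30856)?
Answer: 2190841/71 ≈ 30857.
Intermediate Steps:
a(p, x) = 65/71 (a(p, x) = -65/(-71) = -65*(-1/71) = 65/71)
a(-195, 197) - 1*(-30856) = 65/71 - 1*(-30856) = 65/71 + 30856 = 2190841/71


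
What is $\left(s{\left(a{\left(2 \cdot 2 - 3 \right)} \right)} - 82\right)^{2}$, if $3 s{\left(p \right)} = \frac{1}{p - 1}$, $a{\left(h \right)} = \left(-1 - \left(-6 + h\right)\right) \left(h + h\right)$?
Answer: $\frac{2961841}{441} \approx 6716.2$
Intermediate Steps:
$a{\left(h \right)} = 2 h \left(5 - h\right)$ ($a{\left(h \right)} = \left(5 - h\right) 2 h = 2 h \left(5 - h\right)$)
$s{\left(p \right)} = \frac{1}{3 \left(-1 + p\right)}$ ($s{\left(p \right)} = \frac{1}{3 \left(p - 1\right)} = \frac{1}{3 \left(-1 + p\right)}$)
$\left(s{\left(a{\left(2 \cdot 2 - 3 \right)} \right)} - 82\right)^{2} = \left(\frac{1}{3 \left(-1 + 2 \left(2 \cdot 2 - 3\right) \left(5 - \left(2 \cdot 2 - 3\right)\right)\right)} - 82\right)^{2} = \left(\frac{1}{3 \left(-1 + 2 \left(4 - 3\right) \left(5 - \left(4 - 3\right)\right)\right)} - 82\right)^{2} = \left(\frac{1}{3 \left(-1 + 2 \cdot 1 \left(5 - 1\right)\right)} - 82\right)^{2} = \left(\frac{1}{3 \left(-1 + 2 \cdot 1 \cdot 4\right)} - 82\right)^{2} = \left(\frac{1}{3 \left(-1 + 8\right)} - 82\right)^{2} = \left(\frac{1}{3 \cdot 7} - 82\right)^{2} = \left(\frac{1}{3} \cdot \frac{1}{7} - 82\right)^{2} = \left(\frac{1}{21} - 82\right)^{2} = \left(- \frac{1721}{21}\right)^{2} = \frac{2961841}{441}$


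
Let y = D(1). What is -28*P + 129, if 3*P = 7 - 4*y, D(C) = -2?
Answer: -11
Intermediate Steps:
y = -2
P = 5 (P = (7 - 4*(-2))/3 = (7 + 8)/3 = (⅓)*15 = 5)
-28*P + 129 = -28*5 + 129 = -140 + 129 = -11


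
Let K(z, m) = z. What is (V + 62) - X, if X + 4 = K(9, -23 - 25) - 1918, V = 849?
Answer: 2824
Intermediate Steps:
X = -1913 (X = -4 + (9 - 1918) = -4 - 1909 = -1913)
(V + 62) - X = (849 + 62) - 1*(-1913) = 911 + 1913 = 2824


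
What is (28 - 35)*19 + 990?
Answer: 857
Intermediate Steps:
(28 - 35)*19 + 990 = -7*19 + 990 = -133 + 990 = 857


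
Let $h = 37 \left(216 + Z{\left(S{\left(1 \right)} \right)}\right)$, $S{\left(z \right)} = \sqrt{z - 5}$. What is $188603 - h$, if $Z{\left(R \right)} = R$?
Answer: $180611 - 74 i \approx 1.8061 \cdot 10^{5} - 74.0 i$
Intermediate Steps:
$S{\left(z \right)} = \sqrt{-5 + z}$
$h = 7992 + 74 i$ ($h = 37 \left(216 + \sqrt{-5 + 1}\right) = 37 \left(216 + \sqrt{-4}\right) = 37 \left(216 + 2 i\right) = 7992 + 74 i \approx 7992.0 + 74.0 i$)
$188603 - h = 188603 - \left(7992 + 74 i\right) = 180611 - 74 i$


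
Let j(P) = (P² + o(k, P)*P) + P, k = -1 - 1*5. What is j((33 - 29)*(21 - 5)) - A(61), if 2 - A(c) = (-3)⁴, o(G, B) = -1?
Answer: 4175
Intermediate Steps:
k = -6 (k = -1 - 5 = -6)
j(P) = P² (j(P) = (P² - P) + P = P²)
A(c) = -79 (A(c) = 2 - 1*(-3)⁴ = 2 - 1*81 = 2 - 81 = -79)
j((33 - 29)*(21 - 5)) - A(61) = ((33 - 29)*(21 - 5))² - 1*(-79) = (4*16)² + 79 = 64² + 79 = 4096 + 79 = 4175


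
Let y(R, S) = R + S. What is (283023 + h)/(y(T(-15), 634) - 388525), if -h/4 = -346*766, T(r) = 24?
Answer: -1343167/387867 ≈ -3.4630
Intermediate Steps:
h = 1060144 (h = -(-1384)*766 = -4*(-265036) = 1060144)
(283023 + h)/(y(T(-15), 634) - 388525) = (283023 + 1060144)/((24 + 634) - 388525) = 1343167/(658 - 388525) = 1343167/(-387867) = 1343167*(-1/387867) = -1343167/387867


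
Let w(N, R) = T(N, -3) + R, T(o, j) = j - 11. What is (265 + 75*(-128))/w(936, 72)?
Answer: -9335/58 ≈ -160.95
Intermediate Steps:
T(o, j) = -11 + j
w(N, R) = -14 + R (w(N, R) = (-11 - 3) + R = -14 + R)
(265 + 75*(-128))/w(936, 72) = (265 + 75*(-128))/(-14 + 72) = (265 - 9600)/58 = -9335*1/58 = -9335/58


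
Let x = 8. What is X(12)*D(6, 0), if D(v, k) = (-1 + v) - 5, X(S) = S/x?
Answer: 0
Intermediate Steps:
X(S) = S/8
D(v, k) = -6 + v
X(12)*D(6, 0) = ((⅛)*12)*(-6 + 6) = (3/2)*0 = 0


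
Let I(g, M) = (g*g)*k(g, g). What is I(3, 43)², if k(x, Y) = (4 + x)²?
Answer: 194481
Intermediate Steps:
I(g, M) = g²*(4 + g)² (I(g, M) = (g*g)*(4 + g)² = g²*(4 + g)²)
I(3, 43)² = (3²*(4 + 3)²)² = (9*7²)² = (9*49)² = 441² = 194481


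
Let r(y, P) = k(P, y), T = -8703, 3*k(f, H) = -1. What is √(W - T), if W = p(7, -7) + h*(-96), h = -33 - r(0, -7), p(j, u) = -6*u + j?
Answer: 4*√743 ≈ 109.03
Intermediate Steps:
k(f, H) = -⅓ (k(f, H) = (⅓)*(-1) = -⅓)
r(y, P) = -⅓
p(j, u) = j - 6*u
h = -98/3 (h = -33 - 1*(-⅓) = -33 + ⅓ = -98/3 ≈ -32.667)
W = 3185 (W = (7 - 6*(-7)) - 98/3*(-96) = (7 + 42) + 3136 = 49 + 3136 = 3185)
√(W - T) = √(3185 - 1*(-8703)) = √(3185 + 8703) = √11888 = 4*√743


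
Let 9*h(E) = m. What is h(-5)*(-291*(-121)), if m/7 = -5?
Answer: -410795/3 ≈ -1.3693e+5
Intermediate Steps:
m = -35 (m = 7*(-5) = -35)
h(E) = -35/9 (h(E) = (⅑)*(-35) = -35/9)
h(-5)*(-291*(-121)) = -(-3395)*(-121)/3 = -35/9*35211 = -410795/3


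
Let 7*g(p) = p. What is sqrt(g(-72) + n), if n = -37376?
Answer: 2*I*sqrt(457982)/7 ≈ 193.36*I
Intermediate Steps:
g(p) = p/7
sqrt(g(-72) + n) = sqrt((1/7)*(-72) - 37376) = sqrt(-72/7 - 37376) = sqrt(-261704/7) = 2*I*sqrt(457982)/7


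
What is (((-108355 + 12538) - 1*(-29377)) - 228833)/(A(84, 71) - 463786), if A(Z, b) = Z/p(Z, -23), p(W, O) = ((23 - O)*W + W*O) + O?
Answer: 563676157/885367390 ≈ 0.63666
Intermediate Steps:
p(W, O) = O + O*W + W*(23 - O) (p(W, O) = (W*(23 - O) + O*W) + O = (O*W + W*(23 - O)) + O = O + O*W + W*(23 - O))
A(Z, b) = Z/(-23 + 23*Z)
(((-108355 + 12538) - 1*(-29377)) - 228833)/(A(84, 71) - 463786) = (((-108355 + 12538) - 1*(-29377)) - 228833)/((1/23)*84/(-1 + 84) - 463786) = ((-95817 + 29377) - 228833)/((1/23)*84/83 - 463786) = (-66440 - 228833)/((1/23)*84*(1/83) - 463786) = -295273/(84/1909 - 463786) = -295273/(-885367390/1909) = -295273*(-1909/885367390) = 563676157/885367390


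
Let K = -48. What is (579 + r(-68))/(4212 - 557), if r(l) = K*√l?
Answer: 579/3655 - 96*I*√17/3655 ≈ 0.15841 - 0.10829*I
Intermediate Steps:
r(l) = -48*√l
(579 + r(-68))/(4212 - 557) = (579 - 96*I*√17)/(4212 - 557) = (579 - 96*I*√17)/3655 = (579 - 96*I*√17)*(1/3655) = 579/3655 - 96*I*√17/3655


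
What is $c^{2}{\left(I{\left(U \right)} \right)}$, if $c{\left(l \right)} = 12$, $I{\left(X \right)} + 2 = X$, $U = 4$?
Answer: $144$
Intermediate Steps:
$I{\left(X \right)} = -2 + X$
$c^{2}{\left(I{\left(U \right)} \right)} = 12^{2} = 144$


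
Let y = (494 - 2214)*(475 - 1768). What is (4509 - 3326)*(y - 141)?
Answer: 2630777877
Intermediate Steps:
y = 2223960 (y = -1720*(-1293) = 2223960)
(4509 - 3326)*(y - 141) = (4509 - 3326)*(2223960 - 141) = 1183*2223819 = 2630777877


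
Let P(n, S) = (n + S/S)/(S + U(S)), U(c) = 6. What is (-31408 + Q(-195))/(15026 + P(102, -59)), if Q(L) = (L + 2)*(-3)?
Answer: -1633937/796275 ≈ -2.0520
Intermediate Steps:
Q(L) = -6 - 3*L (Q(L) = (2 + L)*(-3) = -6 - 3*L)
P(n, S) = (1 + n)/(6 + S) (P(n, S) = (n + S/S)/(S + 6) = (n + 1)/(6 + S) = (1 + n)/(6 + S))
(-31408 + Q(-195))/(15026 + P(102, -59)) = (-31408 + (-6 - 3*(-195)))/(15026 + (1 + 102)/(6 - 59)) = (-31408 + (-6 + 585))/(15026 + 103/(-53)) = (-31408 + 579)/(15026 - 1/53*103) = -30829/(15026 - 103/53) = -30829/796275/53 = -30829*53/796275 = -1633937/796275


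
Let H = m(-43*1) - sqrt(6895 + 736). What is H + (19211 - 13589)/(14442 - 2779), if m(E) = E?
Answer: -495887/11663 - sqrt(7631) ≈ -129.87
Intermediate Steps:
H = -43 - sqrt(7631) (H = -43*1 - sqrt(6895 + 736) = -43 - sqrt(7631) ≈ -130.36)
H + (19211 - 13589)/(14442 - 2779) = (-43 - sqrt(7631)) + (19211 - 13589)/(14442 - 2779) = (-43 - sqrt(7631)) + 5622/11663 = -495887/11663 - sqrt(7631)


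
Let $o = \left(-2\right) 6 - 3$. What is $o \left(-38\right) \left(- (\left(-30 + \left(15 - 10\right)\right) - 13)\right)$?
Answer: $21660$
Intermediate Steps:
$o = -15$ ($o = -12 - 3 = -15$)
$o \left(-38\right) \left(- (\left(-30 + \left(15 - 10\right)\right) - 13)\right) = \left(-15\right) \left(-38\right) \left(- (\left(-30 + \left(15 - 10\right)\right) - 13)\right) = 570 \left(- (\left(-30 + \left(15 - 10\right)\right) - 13)\right) = 570 \left(- (\left(-30 + 5\right) - 13)\right) = 570 \left(- (-25 - 13)\right) = 570 \left(\left(-1\right) \left(-38\right)\right) = 570 \cdot 38 = 21660$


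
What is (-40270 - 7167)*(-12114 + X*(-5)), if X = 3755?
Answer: 1465281493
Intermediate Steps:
(-40270 - 7167)*(-12114 + X*(-5)) = (-40270 - 7167)*(-12114 + 3755*(-5)) = -47437*(-12114 - 18775) = -47437*(-30889) = 1465281493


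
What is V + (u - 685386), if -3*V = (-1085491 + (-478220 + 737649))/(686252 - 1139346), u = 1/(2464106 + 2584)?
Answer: -383008579906502563/558821219430 ≈ -6.8539e+5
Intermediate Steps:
u = 1/2466690 ≈ 4.0540e-7
V = -137677/226547 (V = -(-1085491 + (-478220 + 737649))/(3*(686252 - 1139346)) = -(-1085491 + 259429)/(3*(-453094)) = -(-275354)*(-1)/453094 = -⅓*413031/226547 = -137677/226547 ≈ -0.60772)
V + (u - 685386) = -137677/226547 + (1/2466690 - 685386) = -137677/226547 - 1690634792339/2466690 = -383008579906502563/558821219430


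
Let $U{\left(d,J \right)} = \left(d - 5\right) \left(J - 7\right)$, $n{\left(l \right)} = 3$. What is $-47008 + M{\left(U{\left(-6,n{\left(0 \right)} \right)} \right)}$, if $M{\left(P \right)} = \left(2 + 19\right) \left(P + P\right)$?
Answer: $-45160$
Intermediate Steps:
$U{\left(d,J \right)} = \left(-7 + J\right) \left(-5 + d\right)$ ($U{\left(d,J \right)} = \left(-5 + d\right) \left(-7 + J\right) = \left(-7 + J\right) \left(-5 + d\right)$)
$M{\left(P \right)} = 42 P$ ($M{\left(P \right)} = 21 \cdot 2 P = 42 P$)
$-47008 + M{\left(U{\left(-6,n{\left(0 \right)} \right)} \right)} = -47008 + 42 \left(35 - -42 - 15 + 3 \left(-6\right)\right) = -47008 + 42 \left(35 + 42 - 15 - 18\right) = -47008 + 42 \cdot 44 = -47008 + 1848 = -45160$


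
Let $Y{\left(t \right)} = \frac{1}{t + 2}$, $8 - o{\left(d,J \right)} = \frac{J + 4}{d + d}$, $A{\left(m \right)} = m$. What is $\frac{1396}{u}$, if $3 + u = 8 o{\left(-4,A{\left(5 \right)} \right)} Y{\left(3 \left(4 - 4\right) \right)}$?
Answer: $\frac{2792}{67} \approx 41.672$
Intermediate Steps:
$o{\left(d,J \right)} = 8 - \frac{4 + J}{2 d}$ ($o{\left(d,J \right)} = 8 - \frac{J + 4}{d + d} = 8 - \frac{4 + J}{2 d}$)
$Y{\left(t \right)} = \frac{1}{2 + t}$
$u = \frac{67}{2}$ ($u = -3 + \frac{8 \frac{-4 - 5 + 16 \left(-4\right)}{2 \left(-4\right)}}{2 + 3 \left(4 - 4\right)} = -3 + \frac{8 \cdot \frac{1}{2} \left(- \frac{1}{4}\right) \left(-4 - 5 - 64\right)}{2 + 3 \cdot 0} = -3 + \frac{8 \cdot \frac{1}{2} \left(- \frac{1}{4}\right) \left(-73\right)}{2 + 0} = -3 + \frac{8 \cdot \frac{73}{8}}{2} = -3 + 73 \cdot \frac{1}{2} = -3 + \frac{73}{2} = \frac{67}{2} \approx 33.5$)
$\frac{1396}{u} = \frac{1396}{\frac{67}{2}} = 1396 \cdot \frac{2}{67} = \frac{2792}{67}$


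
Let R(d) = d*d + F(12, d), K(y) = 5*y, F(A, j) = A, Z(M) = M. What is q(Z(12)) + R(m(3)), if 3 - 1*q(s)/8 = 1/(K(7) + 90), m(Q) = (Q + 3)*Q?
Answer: 44992/125 ≈ 359.94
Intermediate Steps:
m(Q) = Q*(3 + Q) (m(Q) = (3 + Q)*Q = Q*(3 + Q))
R(d) = 12 + d**2 (R(d) = d*d + 12 = d**2 + 12 = 12 + d**2)
q(s) = 2992/125 (q(s) = 24 - 8/(5*7 + 90) = 24 - 8/(35 + 90) = 24 - 8/125 = 2992/125)
q(Z(12)) + R(m(3)) = 2992/125 + (12 + (3*(3 + 3))**2) = 2992/125 + (12 + (3*6)**2) = 2992/125 + (12 + 18**2) = 2992/125 + (12 + 324) = 2992/125 + 336 = 44992/125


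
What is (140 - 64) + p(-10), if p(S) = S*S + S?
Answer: 166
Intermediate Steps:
p(S) = S + S² (p(S) = S² + S = S + S²)
(140 - 64) + p(-10) = (140 - 64) - 10*(1 - 10) = 76 - 10*(-9) = 76 + 90 = 166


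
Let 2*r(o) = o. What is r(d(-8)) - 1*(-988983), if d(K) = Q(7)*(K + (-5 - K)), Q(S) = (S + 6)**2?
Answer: 1977121/2 ≈ 9.8856e+5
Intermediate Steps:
Q(S) = (6 + S)**2
d(K) = -845 (d(K) = (6 + 7)**2*(K + (-5 - K)) = 13**2*(-5) = 169*(-5) = -845)
r(o) = o/2
r(d(-8)) - 1*(-988983) = (1/2)*(-845) - 1*(-988983) = -845/2 + 988983 = 1977121/2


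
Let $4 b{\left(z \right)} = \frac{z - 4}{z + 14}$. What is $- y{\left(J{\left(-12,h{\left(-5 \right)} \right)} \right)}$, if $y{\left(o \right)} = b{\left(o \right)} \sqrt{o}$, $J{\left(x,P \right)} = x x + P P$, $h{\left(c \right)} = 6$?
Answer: $- \frac{132 \sqrt{5}}{97} \approx -3.0429$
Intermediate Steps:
$b{\left(z \right)} = \frac{-4 + z}{4 \left(14 + z\right)}$ ($b{\left(z \right)} = \frac{\left(z - 4\right) \frac{1}{z + 14}}{4} = \frac{\left(-4 + z\right) \frac{1}{14 + z}}{4} = \frac{\frac{1}{14 + z} \left(-4 + z\right)}{4} = \frac{-4 + z}{4 \left(14 + z\right)}$)
$J{\left(x,P \right)} = P^{2} + x^{2}$ ($J{\left(x,P \right)} = x^{2} + P^{2} = P^{2} + x^{2}$)
$y{\left(o \right)} = \frac{\sqrt{o} \left(-4 + o\right)}{4 \left(14 + o\right)}$ ($y{\left(o \right)} = \frac{-4 + o}{4 \left(14 + o\right)} \sqrt{o} = \frac{\sqrt{o} \left(-4 + o\right)}{4 \left(14 + o\right)}$)
$- y{\left(J{\left(-12,h{\left(-5 \right)} \right)} \right)} = - \frac{\sqrt{6^{2} + \left(-12\right)^{2}} \left(-4 + \left(6^{2} + \left(-12\right)^{2}\right)\right)}{4 \left(14 + \left(6^{2} + \left(-12\right)^{2}\right)\right)} = - \frac{\sqrt{36 + 144} \left(-4 + \left(36 + 144\right)\right)}{4 \left(14 + \left(36 + 144\right)\right)} = - \frac{\sqrt{180} \left(-4 + 180\right)}{4 \left(14 + 180\right)} = - \frac{6 \sqrt{5} \cdot 176}{4 \cdot 194} = - \frac{132 \sqrt{5}}{97}$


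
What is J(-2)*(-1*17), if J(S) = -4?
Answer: 68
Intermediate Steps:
J(-2)*(-1*17) = -(-4)*17 = -4*(-17) = 68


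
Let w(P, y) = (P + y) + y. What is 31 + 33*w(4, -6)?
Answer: -233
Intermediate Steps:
w(P, y) = P + 2*y
31 + 33*w(4, -6) = 31 + 33*(4 + 2*(-6)) = 31 + 33*(4 - 12) = 31 + 33*(-8) = 31 - 264 = -233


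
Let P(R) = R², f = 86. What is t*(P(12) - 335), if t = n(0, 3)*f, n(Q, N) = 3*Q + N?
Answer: -49278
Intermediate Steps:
n(Q, N) = N + 3*Q
t = 258 (t = (3 + 3*0)*86 = (3 + 0)*86 = 3*86 = 258)
t*(P(12) - 335) = 258*(12² - 335) = 258*(144 - 335) = 258*(-191) = -49278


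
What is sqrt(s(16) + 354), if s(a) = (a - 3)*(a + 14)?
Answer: 2*sqrt(186) ≈ 27.276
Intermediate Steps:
s(a) = (-3 + a)*(14 + a)
sqrt(s(16) + 354) = sqrt((-42 + 16**2 + 11*16) + 354) = sqrt((-42 + 256 + 176) + 354) = sqrt(390 + 354) = sqrt(744) = 2*sqrt(186)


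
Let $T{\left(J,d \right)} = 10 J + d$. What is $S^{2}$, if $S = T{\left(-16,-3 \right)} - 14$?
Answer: $31329$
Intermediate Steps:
$T{\left(J,d \right)} = d + 10 J$
$S = -177$ ($S = \left(-3 + 10 \left(-16\right)\right) - 14 = \left(-3 - 160\right) - 14 = -163 - 14 = -177$)
$S^{2} = \left(-177\right)^{2} = 31329$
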